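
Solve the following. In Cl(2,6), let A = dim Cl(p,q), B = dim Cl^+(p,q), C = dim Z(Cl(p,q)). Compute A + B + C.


n = 2 + 6 = 8
Total dim = 2^8 = 256
Even subalgebra dim = 2^7 = 128
n is even, so center dim = 1
Sum = 256 + 128 + 1 = 385


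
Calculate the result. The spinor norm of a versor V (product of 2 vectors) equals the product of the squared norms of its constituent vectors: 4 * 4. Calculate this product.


Spinor norm N(V) = |v1|^2 * |v2|^2 * ... * |v2|^2
= 4 * 4
Running product: 4, 16
N(V) = 16


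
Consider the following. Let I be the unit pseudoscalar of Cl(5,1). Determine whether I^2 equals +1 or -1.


The pseudoscalar I = e1...e_n (product of all n generators) of Cl(p,q) satisfies I^2 = (-1)^(q + n(n-1)/2).
p = 5, q = 1, n = p + q = 6
n(n-1)/2 = 6 * 5 / 2 = 15
Exponent = q + n(n-1)/2 = 1 + 15 = 16
I^2 = (-1)^16 = +1


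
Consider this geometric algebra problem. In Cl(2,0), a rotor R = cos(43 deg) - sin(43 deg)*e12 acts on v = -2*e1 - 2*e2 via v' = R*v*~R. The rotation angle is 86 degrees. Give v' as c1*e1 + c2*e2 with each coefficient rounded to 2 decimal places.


Rotor R = cos(43deg) - sin(43deg)*e12
Rotation angle theta = 2 * 43 = 86 degrees
v' = R*v*~R rotates v by theta.
cos(86deg) = 0.0698, sin(86deg) = 0.9976
v'_1 = -2*cos(86deg) - (-2)*sin(86deg)
= -2*0.0698 - (-2)*0.9976
= 1.86
v'_2 = -2*sin(86deg) + (-2)*cos(86deg)
= -2*0.9976 + (-2)*0.0698
= -2.13
v' = 1.86*e1 - 2.13*e2


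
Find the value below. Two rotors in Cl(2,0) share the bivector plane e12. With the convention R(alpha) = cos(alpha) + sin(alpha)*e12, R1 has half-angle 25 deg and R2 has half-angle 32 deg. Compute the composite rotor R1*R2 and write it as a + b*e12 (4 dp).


Same-plane rotors commute and their half-angles add:
R1*R2 = cos(a1 + a2) + sin(a1 + a2)*e12.
a1 + a2 = 25 + 32 = 57 deg
cos(57 deg) = 0.5446
sin(57 deg) = 0.8387
R1*R2 = 0.5446 + 0.8387*e12


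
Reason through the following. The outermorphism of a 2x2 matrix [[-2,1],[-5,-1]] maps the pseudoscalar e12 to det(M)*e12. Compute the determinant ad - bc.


The outermorphism of a linear map f sends e1^e2 to f(e1)^f(e2).
f(e1) = -2*e1 - 5*e2
f(e2) = 1*e1 - 1*e2
f(e1) ^ f(e2) = (-2*e1 - 5*e2) ^ (1*e1 - 1*e2)
= (-2)*(-1)*e12 + (-5)*1*e21
= (2 - (-5))*e12
= 7*e12
Coefficient = 7


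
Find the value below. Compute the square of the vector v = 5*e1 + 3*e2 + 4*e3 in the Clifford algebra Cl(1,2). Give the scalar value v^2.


v^2 = sum of c_i^2 * e_i^2
Positive signature terms (e_i^2 = +1): 5^2 = 25
Negative signature terms (e_j^2 = -1): 3^2 + 4^2 = 25
v^2 = 25 - 25 = 0


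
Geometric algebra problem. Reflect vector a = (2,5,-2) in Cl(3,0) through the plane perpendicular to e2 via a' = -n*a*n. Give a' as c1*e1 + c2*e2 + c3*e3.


Reflection formula: a' = -n*a*n, with n = e2 (unit vector, n^2 = 1).
For reflection through hyperplane perp to e2:
The component along e2 flips sign, others stay.
a = (2, 5, -2)
a' = (2, -5, -2)
a' = 2*e1 - 5*e2 - 2*e3


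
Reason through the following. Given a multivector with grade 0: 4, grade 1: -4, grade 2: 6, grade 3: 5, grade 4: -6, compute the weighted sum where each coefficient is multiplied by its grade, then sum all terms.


Grade-weighted sum = sum of grade_k * coefficient_k
0*4 = 0
1*(-4) = -4
2*6 = 12
3*5 = 15
4*(-6) = -24
Total = 0 + (-4) + 12 + 15 + (-24) = -1


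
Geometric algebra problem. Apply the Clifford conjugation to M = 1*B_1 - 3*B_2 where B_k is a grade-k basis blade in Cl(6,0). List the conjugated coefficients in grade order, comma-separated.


Clifford conjugate sign for grade k: (-1)^(k(k+1)/2)
Grade 1: (-1)^(1*2/2) = (-1)^1 = -1, coeff 1 -> -1
Grade 2: (-1)^(2*3/2) = (-1)^3 = -1, coeff -3 -> 3
Conjugated coefficients: -1, 3


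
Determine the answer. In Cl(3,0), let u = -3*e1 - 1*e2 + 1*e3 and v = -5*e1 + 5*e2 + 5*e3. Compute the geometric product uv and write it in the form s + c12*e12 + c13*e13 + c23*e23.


In Cl(3,0): e_i^2 = 1, e_ie_j = -e_je_i for i != j.
Scalar part = u . v = (-3)*(-5) + (-1)*5 + 1*5
= 15 + (-5) + 5 = 15
e12 coeff = (-3)*5 - (-1)*(-5) = -15 - 5 = -20
e13 coeff = (-3)*5 - 1*(-5) = -15 - (-5) = -10
e23 coeff = (-1)*5 - 1*5 = -5 - 5 = -10
uv = 15 - 20*e12 - 10*e13 - 10*e23


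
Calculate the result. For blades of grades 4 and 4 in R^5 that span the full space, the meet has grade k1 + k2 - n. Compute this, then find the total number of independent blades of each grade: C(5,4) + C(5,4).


Meet grade = grade(A) + grade(B) - n
= 4 + 4 - 5 = 3
C(5,4) = 5
C(5,4) = 5
dim_A + dim_B = 5 + 5 = 10


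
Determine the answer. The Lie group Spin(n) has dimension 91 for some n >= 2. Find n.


dim Spin(n) = dim so(n) = n(n-1)/2.
Solve n(n-1)/2 = 91, i.e. n^2 - n - 182 = 0.
Discriminant = 1 + 8*91 = 729
n = (1 + sqrt(729))/2 = (1 + 27)/2 = 14


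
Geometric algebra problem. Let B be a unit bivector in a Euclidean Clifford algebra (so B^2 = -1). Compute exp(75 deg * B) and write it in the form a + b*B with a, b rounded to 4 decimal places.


For a unit bivector B with B^2 = -1, the exponential series gives
e^(theta*B) = cos(theta) + sin(theta)*B (the GA analogue of Euler's formula).
theta = 75 degrees = 1.308997 rad
cos(75 deg) = 0.2588
sin(75 deg) = 0.9659
exp(theta*B) = 0.2588 + 0.9659*B


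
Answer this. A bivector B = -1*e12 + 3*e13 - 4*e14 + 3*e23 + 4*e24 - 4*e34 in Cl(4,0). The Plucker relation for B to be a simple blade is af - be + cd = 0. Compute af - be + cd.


Plucker relation: af - be + cd
a*f = (-1)*(-4) = 4
b*e = 3*4 = 12
c*d = (-4)*3 = -12
af - be + cd = 4 - 12 + (-12)
= -20


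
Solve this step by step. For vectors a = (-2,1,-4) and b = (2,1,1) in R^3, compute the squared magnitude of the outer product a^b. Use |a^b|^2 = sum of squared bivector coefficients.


a wedge b = (a1*b2 - a2*b1)*e12 + (a1*b3 - a3*b1)*e13 + (a2*b3 - a3*b2)*e23
e12 coeff: (-2)*1 - 1*2 = -2 - 2 = -4
e13 coeff: (-2)*1 - (-4)*2 = -2 - (-8) = 6
e23 coeff: 1*1 - (-4)*1 = 1 - (-4) = 5
|a wedge b|^2 = (-4)^2 + 6^2 + 5^2
= 16 + 36 + 25
= 77


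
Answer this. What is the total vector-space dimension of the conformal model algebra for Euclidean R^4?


The conformal model of R^4 uses Cl(5,1): the 4 Euclidean generators plus two extra orthogonal generators e+ (e+^2 = +1) and e- (e-^2 = -1), from which the null vectors e0, einf are built.
Number of generators m = 4 + 2 = 6.
dim Cl(p,q) = 2^m = 2^6 = 64


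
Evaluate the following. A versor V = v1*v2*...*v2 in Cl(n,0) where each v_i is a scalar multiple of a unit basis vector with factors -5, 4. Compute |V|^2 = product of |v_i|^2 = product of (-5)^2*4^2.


Each vector v_i has |v_i|^2 = s_i^2
Squared scales: (-5)^2 = 25, 4^2 = 16
|V|^2 = 25 * 16
= 400


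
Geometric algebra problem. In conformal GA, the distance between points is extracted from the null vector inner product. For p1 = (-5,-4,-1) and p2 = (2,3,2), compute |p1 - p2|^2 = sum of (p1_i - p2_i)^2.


p1 - p2 = (-7, -7, -3)
|p1 - p2|^2 = (-7)^2 + (-7)^2 + (-3)^2
= 49 + 49 + 9
= 107


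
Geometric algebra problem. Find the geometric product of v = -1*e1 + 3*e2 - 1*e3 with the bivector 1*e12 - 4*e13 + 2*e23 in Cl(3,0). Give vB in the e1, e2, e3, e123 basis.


vB has grade-1 (vector) and grade-3 (trivector) parts: vB = (v _| B) + (v ^ B).
Vector part <vB>_1:
  e1: -v2*b12 - v3*b13 = -(3)*(1) - (-1)*(-4) = -7
  e2: v1*b12 - v3*b23 = (-1)*(1) - (-1)*(2) = 1
  e3: v1*b13 + v2*b23 = (-1)*(-4) + (3)*(2) = 10
Trivector part <vB>_3:
  e123: v1*b23 - v2*b13 + v3*b12 = (-1)*(2) - (3)*(-4) + (-1)*(1) = 9
vB = -7*e1 + 1*e2 + 10*e3 + 9*e123


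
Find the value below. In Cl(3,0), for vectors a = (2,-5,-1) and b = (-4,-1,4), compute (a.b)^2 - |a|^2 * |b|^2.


a . b = 2*(-4) + (-5)*(-1) + (-1)*4
= -8 + 5 + (-4) = -7
|a|^2 = 2^2 + (-5)^2 + (-1)^2 = 30
|b|^2 = (-4)^2 + (-1)^2 + 4^2 = 33
(a.b)^2 = (-7)^2 = 49
|a|^2 * |b|^2 = 30 * 33 = 990
Result = 49 - 990 = -941


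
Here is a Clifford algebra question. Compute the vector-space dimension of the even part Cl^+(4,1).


Even subalgebra dimension = 2^(n-1)
n = 4 + 1 = 5
2^(5 - 1) = 2^4 = 16
Verification: sum of C(5,k) for even k = 1 + 10 + 5 = 16
Result = 16


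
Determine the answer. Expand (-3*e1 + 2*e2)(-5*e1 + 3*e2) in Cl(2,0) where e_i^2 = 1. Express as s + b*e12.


Expand: (-3*e1 + 2*e2)(-5*e1 + 3*e2)
= (-3)*(-5)*e1e1 + (-3)*3*e1e2 + 2*(-5)*e2e1 + 2*3*e2e2
Using e1^2 = e2^2 = 1, e2e1 = -e1e2:
Scalar part s = (-3)*(-5) + 2*3 = 15 + 6 = 21
Bivector part b = (-3)*3 - 2*(-5) = -9 - (-10) = 1
uv = 21 + 1*e12


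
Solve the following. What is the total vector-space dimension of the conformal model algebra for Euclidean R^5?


The conformal model of R^5 uses Cl(6,1): the 5 Euclidean generators plus two extra orthogonal generators e+ (e+^2 = +1) and e- (e-^2 = -1), from which the null vectors e0, einf are built.
Number of generators m = 5 + 2 = 7.
dim Cl(p,q) = 2^m = 2^7 = 128


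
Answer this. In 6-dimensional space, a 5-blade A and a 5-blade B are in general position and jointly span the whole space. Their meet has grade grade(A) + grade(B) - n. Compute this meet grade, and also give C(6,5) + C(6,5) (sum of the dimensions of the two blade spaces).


Meet grade = grade(A) + grade(B) - n
= 5 + 5 - 6 = 4
C(6,5) = 6
C(6,5) = 6
dim_A + dim_B = 6 + 6 = 12


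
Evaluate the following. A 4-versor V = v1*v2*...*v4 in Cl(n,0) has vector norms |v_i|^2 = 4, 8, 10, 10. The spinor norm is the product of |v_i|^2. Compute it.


Spinor norm N(V) = |v1|^2 * |v2|^2 * ... * |v4|^2
= 4 * 8 * 10 * 10
Running product: 4, 32, 320, 3200
N(V) = 3200


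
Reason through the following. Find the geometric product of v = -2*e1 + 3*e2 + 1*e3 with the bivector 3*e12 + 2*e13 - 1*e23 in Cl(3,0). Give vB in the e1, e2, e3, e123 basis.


vB has grade-1 (vector) and grade-3 (trivector) parts: vB = (v _| B) + (v ^ B).
Vector part <vB>_1:
  e1: -v2*b12 - v3*b13 = -(3)*(3) - (1)*(2) = -11
  e2: v1*b12 - v3*b23 = (-2)*(3) - (1)*(-1) = -5
  e3: v1*b13 + v2*b23 = (-2)*(2) + (3)*(-1) = -7
Trivector part <vB>_3:
  e123: v1*b23 - v2*b13 + v3*b12 = (-2)*(-1) - (3)*(2) + (1)*(3) = -1
vB = -11*e1 - 5*e2 - 7*e3 - 1*e123


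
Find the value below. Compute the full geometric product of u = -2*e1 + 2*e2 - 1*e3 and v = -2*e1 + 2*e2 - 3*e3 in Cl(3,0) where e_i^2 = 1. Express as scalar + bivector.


In Cl(3,0): e_i^2 = 1, e_ie_j = -e_je_i for i != j.
Scalar part = u . v = (-2)*(-2) + 2*2 + (-1)*(-3)
= 4 + 4 + 3 = 11
e12 coeff = (-2)*2 - 2*(-2) = -4 - (-4) = 0
e13 coeff = (-2)*(-3) - (-1)*(-2) = 6 - 2 = 4
e23 coeff = 2*(-3) - (-1)*2 = -6 - (-2) = -4
uv = 11 + 0*e12 + 4*e13 - 4*e23


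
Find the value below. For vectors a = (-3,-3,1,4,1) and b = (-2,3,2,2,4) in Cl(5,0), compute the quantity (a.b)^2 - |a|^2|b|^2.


a . b = (-3)*(-2) + (-3)*3 + 1*2 + 4*2 + 1*4
= 6 + (-9) + 2 + 8 + 4 = 11
|a|^2 = (-3)^2 + (-3)^2 + 1^2 + 4^2 + 1^2 = 36
|b|^2 = (-2)^2 + 3^2 + 2^2 + 2^2 + 4^2 = 37
(a.b)^2 = 11^2 = 121
|a|^2 * |b|^2 = 36 * 37 = 1332
Result = 121 - 1332 = -1211


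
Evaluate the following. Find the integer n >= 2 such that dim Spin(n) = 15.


dim Spin(n) = dim so(n) = n(n-1)/2.
Solve n(n-1)/2 = 15, i.e. n^2 - n - 30 = 0.
Discriminant = 1 + 8*15 = 121
n = (1 + sqrt(121))/2 = (1 + 11)/2 = 6


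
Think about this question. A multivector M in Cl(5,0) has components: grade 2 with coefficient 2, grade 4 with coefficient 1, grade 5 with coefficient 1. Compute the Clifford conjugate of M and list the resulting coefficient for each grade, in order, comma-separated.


Clifford conjugate sign for grade k: (-1)^(k(k+1)/2)
Grade 2: (-1)^(2*3/2) = (-1)^3 = -1, coeff 2 -> -2
Grade 4: (-1)^(4*5/2) = (-1)^10 = 1, coeff 1 -> 1
Grade 5: (-1)^(5*6/2) = (-1)^15 = -1, coeff 1 -> -1
Conjugated coefficients: -2, 1, -1


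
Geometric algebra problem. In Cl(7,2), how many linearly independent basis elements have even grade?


Even subalgebra dimension = 2^(n-1)
n = 7 + 2 = 9
2^(9 - 1) = 2^8 = 256
Verification: sum of C(9,k) for even k = 1 + 36 + 126 + 84 + 9 = 256
Result = 256


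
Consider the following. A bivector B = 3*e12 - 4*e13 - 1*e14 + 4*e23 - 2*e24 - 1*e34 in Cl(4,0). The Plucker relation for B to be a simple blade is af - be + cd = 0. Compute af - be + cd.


Plucker relation: af - be + cd
a*f = 3*(-1) = -3
b*e = (-4)*(-2) = 8
c*d = (-1)*4 = -4
af - be + cd = -3 - 8 + (-4)
= -15


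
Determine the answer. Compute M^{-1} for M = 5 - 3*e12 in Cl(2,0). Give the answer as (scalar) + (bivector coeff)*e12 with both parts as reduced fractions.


M = 5 - 3*e12, where e12^2 = -1.
Since M commutes with its reverse ~M = a - b*e12, M * ~M = a^2 - b^2*e12^2 = a^2 + b^2.
So M^{-1} = ~M / (a^2 + b^2) = (a - b*e12)/(a^2 + b^2).
a^2 + b^2 = 25 + 9 = 34
Scalar part = 5/34 = 5/34
Bivector coeff = 3/34 = 3/34
M^{-1} = 5/34 + 3/34*e12


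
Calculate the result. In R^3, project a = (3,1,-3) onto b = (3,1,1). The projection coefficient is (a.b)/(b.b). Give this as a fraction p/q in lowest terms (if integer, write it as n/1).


Projection coefficient = (a . b) / (b . b)
a . b = 3*3 + 1*1 + (-3)*1
= 9 + 1 + (-3) = 7
b . b = 3^2 + 1^2 + 1^2
= 9 + 1 + 1 = 11
Coefficient = 7/11
In lowest terms: 7/11


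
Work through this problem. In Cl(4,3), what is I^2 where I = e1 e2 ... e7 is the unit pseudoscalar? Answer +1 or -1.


The pseudoscalar I = e1...e_n (product of all n generators) of Cl(p,q) satisfies I^2 = (-1)^(q + n(n-1)/2).
p = 4, q = 3, n = p + q = 7
n(n-1)/2 = 7 * 6 / 2 = 21
Exponent = q + n(n-1)/2 = 3 + 21 = 24
I^2 = (-1)^24 = +1


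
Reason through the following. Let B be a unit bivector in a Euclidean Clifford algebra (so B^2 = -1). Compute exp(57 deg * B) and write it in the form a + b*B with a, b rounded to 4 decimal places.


For a unit bivector B with B^2 = -1, the exponential series gives
e^(theta*B) = cos(theta) + sin(theta)*B (the GA analogue of Euler's formula).
theta = 57 degrees = 0.994838 rad
cos(57 deg) = 0.5446
sin(57 deg) = 0.8387
exp(theta*B) = 0.5446 + 0.8387*B


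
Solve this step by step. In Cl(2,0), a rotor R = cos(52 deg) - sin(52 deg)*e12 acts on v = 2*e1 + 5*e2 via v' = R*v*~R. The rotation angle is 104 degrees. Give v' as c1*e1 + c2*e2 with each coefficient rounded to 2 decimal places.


Rotor R = cos(52deg) - sin(52deg)*e12
Rotation angle theta = 2 * 52 = 104 degrees
v' = R*v*~R rotates v by theta.
cos(104deg) = -0.2419, sin(104deg) = 0.9703
v'_1 = 2*cos(104deg) - 5*sin(104deg)
= 2*(-0.2419) - 5*0.9703
= -5.34
v'_2 = 2*sin(104deg) + 5*cos(104deg)
= 2*0.9703 + 5*(-0.2419)
= 0.73
v' = -5.34*e1 + 0.73*e2


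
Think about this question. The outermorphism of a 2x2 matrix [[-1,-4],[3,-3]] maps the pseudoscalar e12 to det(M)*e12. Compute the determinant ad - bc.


The outermorphism of a linear map f sends e1^e2 to f(e1)^f(e2).
f(e1) = -1*e1 + 3*e2
f(e2) = -4*e1 - 3*e2
f(e1) ^ f(e2) = (-1*e1 + 3*e2) ^ (-4*e1 - 3*e2)
= (-1)*(-3)*e12 + 3*(-4)*e21
= (3 - (-12))*e12
= 15*e12
Coefficient = 15


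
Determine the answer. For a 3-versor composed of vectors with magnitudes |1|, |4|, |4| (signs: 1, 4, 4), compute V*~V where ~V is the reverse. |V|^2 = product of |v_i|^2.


Each vector v_i has |v_i|^2 = s_i^2
Squared scales: 1^2 = 1, 4^2 = 16, 4^2 = 16
|V|^2 = 1 * 16 * 16
= 256


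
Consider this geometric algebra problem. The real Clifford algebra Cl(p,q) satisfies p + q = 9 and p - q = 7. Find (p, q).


We need p + q = 9 and p - q = 7.
Adding: 2p = 9 + 7 = 16, so p = 8.
Then q = 9 - 8 = 1.
(p, q) = (8, 1)


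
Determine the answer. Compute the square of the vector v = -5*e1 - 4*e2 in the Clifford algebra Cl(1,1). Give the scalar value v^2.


v^2 = sum of c_i^2 * e_i^2
Positive signature terms (e_i^2 = +1): (-5)^2 = 25
Negative signature terms (e_j^2 = -1): (-4)^2 = 16
v^2 = 25 - 16 = 9


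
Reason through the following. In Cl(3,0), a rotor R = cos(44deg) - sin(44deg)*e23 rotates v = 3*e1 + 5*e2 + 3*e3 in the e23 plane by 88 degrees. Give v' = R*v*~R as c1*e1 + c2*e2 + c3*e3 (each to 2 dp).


Rotor R = cos(44deg) - sin(44deg)*e23
Rotation angle theta = 2 * 44 = 88 degrees in the e23 plane (e2 -> e3).
The component perpendicular to the plane (e1) is invariant: v'_1 = v1 = 3.00
cos(88deg) = 0.0349, sin(88deg) = 0.9994
v'_2 = v2*cos(theta) - v3*sin(theta) = 5*0.0349 - 3*0.9994 = -2.82
v'_3 = v2*sin(theta) + v3*cos(theta) = 5*0.9994 + 3*0.0349 = 5.10
v' = 3.00*e1 - 2.82*e2 + 5.10*e3


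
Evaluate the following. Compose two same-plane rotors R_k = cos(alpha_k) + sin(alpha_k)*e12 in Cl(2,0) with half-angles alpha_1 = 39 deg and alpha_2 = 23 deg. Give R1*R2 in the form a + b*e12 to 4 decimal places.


Same-plane rotors commute and their half-angles add:
R1*R2 = cos(a1 + a2) + sin(a1 + a2)*e12.
a1 + a2 = 39 + 23 = 62 deg
cos(62 deg) = 0.4695
sin(62 deg) = 0.8829
R1*R2 = 0.4695 + 0.8829*e12


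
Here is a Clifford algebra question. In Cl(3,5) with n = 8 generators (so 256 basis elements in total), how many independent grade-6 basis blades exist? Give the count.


Number of grade-k basis blades in Cl(p,q) with n = p + q is C(n, k).
n = 3 + 5 = 8
C(8, 6) = 8! / (6! * 2!)
= 40320 / (720 * 2)
= 28


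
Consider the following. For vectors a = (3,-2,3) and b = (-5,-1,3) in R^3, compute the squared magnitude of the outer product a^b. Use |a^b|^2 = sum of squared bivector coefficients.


a wedge b = (a1*b2 - a2*b1)*e12 + (a1*b3 - a3*b1)*e13 + (a2*b3 - a3*b2)*e23
e12 coeff: 3*(-1) - (-2)*(-5) = -3 - 10 = -13
e13 coeff: 3*3 - 3*(-5) = 9 - (-15) = 24
e23 coeff: (-2)*3 - 3*(-1) = -6 - (-3) = -3
|a wedge b|^2 = (-13)^2 + 24^2 + (-3)^2
= 169 + 576 + 9
= 754


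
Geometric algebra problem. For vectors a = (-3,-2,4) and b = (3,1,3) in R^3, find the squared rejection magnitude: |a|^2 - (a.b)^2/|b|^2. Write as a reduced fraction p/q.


|a|^2 = (-3)^2 + (-2)^2 + 4^2 = 29
|b|^2 = 3^2 + 1^2 + 3^2 = 19
a . b = (-3)*3 + (-2)*1 + 4*3 = 1
(a.b)^2 = 1^2 = 1
|rej|^2 = 29 - 1/19
= (551 - 1)/19
= 550/19
In lowest terms: 550/19


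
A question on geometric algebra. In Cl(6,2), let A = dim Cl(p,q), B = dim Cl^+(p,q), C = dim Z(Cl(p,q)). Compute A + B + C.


n = 6 + 2 = 8
Total dim = 2^8 = 256
Even subalgebra dim = 2^7 = 128
n is even, so center dim = 1
Sum = 256 + 128 + 1 = 385


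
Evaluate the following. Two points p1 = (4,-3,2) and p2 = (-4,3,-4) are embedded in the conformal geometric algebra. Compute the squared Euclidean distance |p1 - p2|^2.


p1 - p2 = (8, -6, 6)
|p1 - p2|^2 = 8^2 + (-6)^2 + 6^2
= 64 + 36 + 36
= 136


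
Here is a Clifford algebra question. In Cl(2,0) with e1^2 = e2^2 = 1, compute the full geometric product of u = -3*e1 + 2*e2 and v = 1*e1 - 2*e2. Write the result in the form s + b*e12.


Expand: (-3*e1 + 2*e2)(1*e1 - 2*e2)
= (-3)*1*e1e1 + (-3)*(-2)*e1e2 + 2*1*e2e1 + 2*(-2)*e2e2
Using e1^2 = e2^2 = 1, e2e1 = -e1e2:
Scalar part s = (-3)*1 + 2*(-2) = -3 + (-4) = -7
Bivector part b = (-3)*(-2) - 2*1 = 6 - 2 = 4
uv = -7 + 4*e12


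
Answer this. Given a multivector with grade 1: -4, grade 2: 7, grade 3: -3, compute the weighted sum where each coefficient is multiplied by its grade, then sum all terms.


Grade-weighted sum = sum of grade_k * coefficient_k
1*(-4) = -4
2*7 = 14
3*(-3) = -9
Total = -4 + 14 + (-9) = 1


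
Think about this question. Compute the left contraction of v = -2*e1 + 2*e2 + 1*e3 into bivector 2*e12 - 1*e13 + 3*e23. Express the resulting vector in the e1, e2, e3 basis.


Left contraction v _| B = <vB>_1 (grade-1 part of the geometric product vB).
Using e1_|e12 = e2, e2_|e12 = -e1, e1_|e13 = e3, e3_|e13 = -e1, e2_|e23 = e3, e3_|e23 = -e2:
e1 coeff: -v2*b12 - v3*b13 = -(2)*(2) - (1)*(-1) = -3
e2 coeff: v1*b12 - v3*b23 = (-2)*(2) - (1)*(3) = -7
e3 coeff: v1*b13 + v2*b23 = (-2)*(-1) + (2)*(3) = 8
v _| B = -3*e1 - 7*e2 + 8*e3


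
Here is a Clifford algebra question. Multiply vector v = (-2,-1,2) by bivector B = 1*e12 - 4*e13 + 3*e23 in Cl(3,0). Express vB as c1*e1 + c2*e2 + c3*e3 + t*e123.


vB has grade-1 (vector) and grade-3 (trivector) parts: vB = (v _| B) + (v ^ B).
Vector part <vB>_1:
  e1: -v2*b12 - v3*b13 = -(-1)*(1) - (2)*(-4) = 9
  e2: v1*b12 - v3*b23 = (-2)*(1) - (2)*(3) = -8
  e3: v1*b13 + v2*b23 = (-2)*(-4) + (-1)*(3) = 5
Trivector part <vB>_3:
  e123: v1*b23 - v2*b13 + v3*b12 = (-2)*(3) - (-1)*(-4) + (2)*(1) = -8
vB = 9*e1 - 8*e2 + 5*e3 - 8*e123


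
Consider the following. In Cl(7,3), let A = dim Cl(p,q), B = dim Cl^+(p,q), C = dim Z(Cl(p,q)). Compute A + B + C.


n = 7 + 3 = 10
Total dim = 2^10 = 1024
Even subalgebra dim = 2^9 = 512
n is even, so center dim = 1
Sum = 1024 + 512 + 1 = 1537


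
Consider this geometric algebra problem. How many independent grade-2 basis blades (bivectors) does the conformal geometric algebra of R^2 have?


The conformal model of R^2 uses Cl(3,1) with m = 2 + 2 = 4 generators.
Number of grade-2 blades = C(m, 2) = C(4, 2)
= 4*3/2 = 6


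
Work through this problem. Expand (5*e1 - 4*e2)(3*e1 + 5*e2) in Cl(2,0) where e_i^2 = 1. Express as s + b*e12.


Expand: (5*e1 - 4*e2)(3*e1 + 5*e2)
= 5*3*e1e1 + 5*5*e1e2 + (-4)*3*e2e1 + (-4)*5*e2e2
Using e1^2 = e2^2 = 1, e2e1 = -e1e2:
Scalar part s = 5*3 + (-4)*5 = 15 + (-20) = -5
Bivector part b = 5*5 - (-4)*3 = 25 - (-12) = 37
uv = -5 + 37*e12


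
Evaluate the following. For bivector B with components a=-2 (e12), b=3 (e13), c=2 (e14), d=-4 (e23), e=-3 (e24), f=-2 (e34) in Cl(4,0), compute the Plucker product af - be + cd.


Plucker relation: af - be + cd
a*f = (-2)*(-2) = 4
b*e = 3*(-3) = -9
c*d = 2*(-4) = -8
af - be + cd = 4 - (-9) + (-8)
= 5


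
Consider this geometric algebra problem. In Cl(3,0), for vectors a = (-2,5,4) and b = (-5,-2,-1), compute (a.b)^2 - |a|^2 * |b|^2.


a . b = (-2)*(-5) + 5*(-2) + 4*(-1)
= 10 + (-10) + (-4) = -4
|a|^2 = (-2)^2 + 5^2 + 4^2 = 45
|b|^2 = (-5)^2 + (-2)^2 + (-1)^2 = 30
(a.b)^2 = (-4)^2 = 16
|a|^2 * |b|^2 = 45 * 30 = 1350
Result = 16 - 1350 = -1334


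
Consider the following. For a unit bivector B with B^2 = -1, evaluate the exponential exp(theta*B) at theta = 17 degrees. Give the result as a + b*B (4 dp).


For a unit bivector B with B^2 = -1, the exponential series gives
e^(theta*B) = cos(theta) + sin(theta)*B (the GA analogue of Euler's formula).
theta = 17 degrees = 0.296706 rad
cos(17 deg) = 0.9563
sin(17 deg) = 0.2924
exp(theta*B) = 0.9563 + 0.2924*B


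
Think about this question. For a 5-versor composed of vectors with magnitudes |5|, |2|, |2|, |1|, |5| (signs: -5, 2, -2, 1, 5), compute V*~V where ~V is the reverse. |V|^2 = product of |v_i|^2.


Each vector v_i has |v_i|^2 = s_i^2
Squared scales: (-5)^2 = 25, 2^2 = 4, (-2)^2 = 4, 1^2 = 1, 5^2 = 25
|V|^2 = 25 * 4 * 4 * 1 * 25
= 10000


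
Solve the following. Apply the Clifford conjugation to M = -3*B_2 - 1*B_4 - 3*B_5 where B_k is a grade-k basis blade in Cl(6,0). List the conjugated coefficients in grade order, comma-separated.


Clifford conjugate sign for grade k: (-1)^(k(k+1)/2)
Grade 2: (-1)^(2*3/2) = (-1)^3 = -1, coeff -3 -> 3
Grade 4: (-1)^(4*5/2) = (-1)^10 = 1, coeff -1 -> -1
Grade 5: (-1)^(5*6/2) = (-1)^15 = -1, coeff -3 -> 3
Conjugated coefficients: 3, -1, 3


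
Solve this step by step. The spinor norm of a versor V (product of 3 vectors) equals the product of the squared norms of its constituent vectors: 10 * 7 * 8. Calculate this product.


Spinor norm N(V) = |v1|^2 * |v2|^2 * ... * |v3|^2
= 10 * 7 * 8
Running product: 10, 70, 560
N(V) = 560


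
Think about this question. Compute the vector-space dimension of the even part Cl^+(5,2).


Even subalgebra dimension = 2^(n-1)
n = 5 + 2 = 7
2^(7 - 1) = 2^6 = 64
Verification: sum of C(7,k) for even k = 1 + 21 + 35 + 7 = 64
Result = 64


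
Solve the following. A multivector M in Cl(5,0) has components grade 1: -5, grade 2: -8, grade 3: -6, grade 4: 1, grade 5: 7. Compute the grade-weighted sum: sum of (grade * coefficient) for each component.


Grade-weighted sum = sum of grade_k * coefficient_k
1*(-5) = -5
2*(-8) = -16
3*(-6) = -18
4*1 = 4
5*7 = 35
Total = -5 + (-16) + (-18) + 4 + 35 = 0


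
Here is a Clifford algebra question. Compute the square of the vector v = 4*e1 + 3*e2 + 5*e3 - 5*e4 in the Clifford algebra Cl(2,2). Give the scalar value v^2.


v^2 = sum of c_i^2 * e_i^2
Positive signature terms (e_i^2 = +1): 4^2 + 3^2 = 25
Negative signature terms (e_j^2 = -1): 5^2 + (-5)^2 = 50
v^2 = 25 - 50 = -25


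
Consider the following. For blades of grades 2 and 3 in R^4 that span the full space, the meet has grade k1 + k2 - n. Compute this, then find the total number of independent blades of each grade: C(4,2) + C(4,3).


Meet grade = grade(A) + grade(B) - n
= 2 + 3 - 4 = 1
C(4,2) = 6
C(4,3) = 4
dim_A + dim_B = 6 + 4 = 10


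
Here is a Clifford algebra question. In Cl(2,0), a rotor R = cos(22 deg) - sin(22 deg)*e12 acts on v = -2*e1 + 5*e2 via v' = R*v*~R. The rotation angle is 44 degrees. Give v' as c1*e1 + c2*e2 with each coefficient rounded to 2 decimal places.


Rotor R = cos(22deg) - sin(22deg)*e12
Rotation angle theta = 2 * 22 = 44 degrees
v' = R*v*~R rotates v by theta.
cos(44deg) = 0.7193, sin(44deg) = 0.6947
v'_1 = -2*cos(44deg) - 5*sin(44deg)
= -2*0.7193 - 5*0.6947
= -4.91
v'_2 = -2*sin(44deg) + 5*cos(44deg)
= -2*0.6947 + 5*0.7193
= 2.21
v' = -4.91*e1 + 2.21*e2


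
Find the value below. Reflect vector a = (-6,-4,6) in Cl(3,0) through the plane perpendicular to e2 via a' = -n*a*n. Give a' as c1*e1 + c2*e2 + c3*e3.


Reflection formula: a' = -n*a*n, with n = e2 (unit vector, n^2 = 1).
For reflection through hyperplane perp to e2:
The component along e2 flips sign, others stay.
a = (-6, -4, 6)
a' = (-6, 4, 6)
a' = -6*e1 + 4*e2 + 6*e3


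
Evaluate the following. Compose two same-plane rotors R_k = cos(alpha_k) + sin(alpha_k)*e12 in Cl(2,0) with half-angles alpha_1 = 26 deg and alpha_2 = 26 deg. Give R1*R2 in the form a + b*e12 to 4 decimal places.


Same-plane rotors commute and their half-angles add:
R1*R2 = cos(a1 + a2) + sin(a1 + a2)*e12.
a1 + a2 = 26 + 26 = 52 deg
cos(52 deg) = 0.6157
sin(52 deg) = 0.7880
R1*R2 = 0.6157 + 0.7880*e12


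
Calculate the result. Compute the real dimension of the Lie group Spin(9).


Spin(n) double-covers SO(n); both have Lie algebra so(n) of dimension n(n-1)/2.
n = 9
n(n-1) = 9 * 8 = 72
dim Spin(9) = 72/2 = 36


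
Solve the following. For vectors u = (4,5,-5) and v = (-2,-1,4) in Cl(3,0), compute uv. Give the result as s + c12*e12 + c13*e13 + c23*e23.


In Cl(3,0): e_i^2 = 1, e_ie_j = -e_je_i for i != j.
Scalar part = u . v = 4*(-2) + 5*(-1) + (-5)*4
= -8 + (-5) + (-20) = -33
e12 coeff = 4*(-1) - 5*(-2) = -4 - (-10) = 6
e13 coeff = 4*4 - (-5)*(-2) = 16 - 10 = 6
e23 coeff = 5*4 - (-5)*(-1) = 20 - 5 = 15
uv = -33 + 6*e12 + 6*e13 + 15*e23


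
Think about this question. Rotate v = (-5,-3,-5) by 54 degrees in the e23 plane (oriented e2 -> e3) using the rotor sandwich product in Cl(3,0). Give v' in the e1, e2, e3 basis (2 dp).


Rotor R = cos(27deg) - sin(27deg)*e23
Rotation angle theta = 2 * 27 = 54 degrees in the e23 plane (e2 -> e3).
The component perpendicular to the plane (e1) is invariant: v'_1 = v1 = -5.00
cos(54deg) = 0.5878, sin(54deg) = 0.8090
v'_2 = v2*cos(theta) - v3*sin(theta) = -3*0.5878 - (-5)*0.8090 = 2.28
v'_3 = v2*sin(theta) + v3*cos(theta) = -3*0.8090 + (-5)*0.5878 = -5.37
v' = -5.00*e1 + 2.28*e2 - 5.37*e3


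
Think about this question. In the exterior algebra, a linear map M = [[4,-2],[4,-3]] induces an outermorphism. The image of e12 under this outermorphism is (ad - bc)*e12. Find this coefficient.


The outermorphism of a linear map f sends e1^e2 to f(e1)^f(e2).
f(e1) = 4*e1 + 4*e2
f(e2) = -2*e1 - 3*e2
f(e1) ^ f(e2) = (4*e1 + 4*e2) ^ (-2*e1 - 3*e2)
= 4*(-3)*e12 + 4*(-2)*e21
= (-12 - (-8))*e12
= -4*e12
Coefficient = -4


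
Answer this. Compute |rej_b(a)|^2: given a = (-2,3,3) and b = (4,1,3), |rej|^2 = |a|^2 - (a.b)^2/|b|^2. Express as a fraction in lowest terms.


|a|^2 = (-2)^2 + 3^2 + 3^2 = 22
|b|^2 = 4^2 + 1^2 + 3^2 = 26
a . b = (-2)*4 + 3*1 + 3*3 = 4
(a.b)^2 = 4^2 = 16
|rej|^2 = 22 - 16/26
= (572 - 16)/26
= 556/26
In lowest terms: 278/13


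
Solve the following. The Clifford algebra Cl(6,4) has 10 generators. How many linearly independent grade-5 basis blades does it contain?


Number of grade-k basis blades in Cl(p,q) with n = p + q is C(n, k).
n = 6 + 4 = 10
C(10, 5) = 10! / (5! * 5!)
= 3628800 / (120 * 120)
= 252


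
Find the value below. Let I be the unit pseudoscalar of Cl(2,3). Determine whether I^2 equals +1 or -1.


The pseudoscalar I = e1...e_n (product of all n generators) of Cl(p,q) satisfies I^2 = (-1)^(q + n(n-1)/2).
p = 2, q = 3, n = p + q = 5
n(n-1)/2 = 5 * 4 / 2 = 10
Exponent = q + n(n-1)/2 = 3 + 10 = 13
I^2 = (-1)^13 = -1


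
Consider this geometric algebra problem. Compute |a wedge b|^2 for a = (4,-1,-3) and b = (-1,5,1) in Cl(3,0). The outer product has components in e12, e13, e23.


a wedge b = (a1*b2 - a2*b1)*e12 + (a1*b3 - a3*b1)*e13 + (a2*b3 - a3*b2)*e23
e12 coeff: 4*5 - (-1)*(-1) = 20 - 1 = 19
e13 coeff: 4*1 - (-3)*(-1) = 4 - 3 = 1
e23 coeff: (-1)*1 - (-3)*5 = -1 - (-15) = 14
|a wedge b|^2 = 19^2 + 1^2 + 14^2
= 361 + 1 + 196
= 558


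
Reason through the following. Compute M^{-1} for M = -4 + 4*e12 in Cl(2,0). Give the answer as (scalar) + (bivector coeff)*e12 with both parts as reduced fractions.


M = -4 + 4*e12, where e12^2 = -1.
Since M commutes with its reverse ~M = a - b*e12, M * ~M = a^2 - b^2*e12^2 = a^2 + b^2.
So M^{-1} = ~M / (a^2 + b^2) = (a - b*e12)/(a^2 + b^2).
a^2 + b^2 = 16 + 16 = 32
Scalar part = -4/32 = -1/8
Bivector coeff = -4/32 = -1/8
M^{-1} = -1/8 - 1/8*e12


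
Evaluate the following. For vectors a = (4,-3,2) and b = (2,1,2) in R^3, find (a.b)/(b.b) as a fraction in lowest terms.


Projection coefficient = (a . b) / (b . b)
a . b = 4*2 + (-3)*1 + 2*2
= 8 + (-3) + 4 = 9
b . b = 2^2 + 1^2 + 2^2
= 4 + 1 + 4 = 9
Coefficient = 9/9
In lowest terms: 1/1


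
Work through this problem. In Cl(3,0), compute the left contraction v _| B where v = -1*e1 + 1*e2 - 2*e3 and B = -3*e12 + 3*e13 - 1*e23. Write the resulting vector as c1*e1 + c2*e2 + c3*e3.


Left contraction v _| B = <vB>_1 (grade-1 part of the geometric product vB).
Using e1_|e12 = e2, e2_|e12 = -e1, e1_|e13 = e3, e3_|e13 = -e1, e2_|e23 = e3, e3_|e23 = -e2:
e1 coeff: -v2*b12 - v3*b13 = -(1)*(-3) - (-2)*(3) = 9
e2 coeff: v1*b12 - v3*b23 = (-1)*(-3) - (-2)*(-1) = 1
e3 coeff: v1*b13 + v2*b23 = (-1)*(3) + (1)*(-1) = -4
v _| B = 9*e1 + 1*e2 - 4*e3


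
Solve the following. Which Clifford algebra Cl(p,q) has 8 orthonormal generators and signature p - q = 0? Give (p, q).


We need p + q = 8 and p - q = 0.
Adding: 2p = 8 + 0 = 8, so p = 4.
Then q = 8 - 4 = 4.
(p, q) = (4, 4)


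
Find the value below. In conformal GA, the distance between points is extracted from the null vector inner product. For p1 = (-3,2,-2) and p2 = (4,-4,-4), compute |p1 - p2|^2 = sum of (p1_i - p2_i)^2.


p1 - p2 = (-7, 6, 2)
|p1 - p2|^2 = (-7)^2 + 6^2 + 2^2
= 49 + 36 + 4
= 89


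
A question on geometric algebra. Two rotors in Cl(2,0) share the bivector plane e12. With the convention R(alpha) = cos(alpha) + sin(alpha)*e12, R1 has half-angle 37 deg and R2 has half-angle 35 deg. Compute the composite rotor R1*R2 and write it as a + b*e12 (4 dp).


Same-plane rotors commute and their half-angles add:
R1*R2 = cos(a1 + a2) + sin(a1 + a2)*e12.
a1 + a2 = 37 + 35 = 72 deg
cos(72 deg) = 0.3090
sin(72 deg) = 0.9511
R1*R2 = 0.3090 + 0.9511*e12


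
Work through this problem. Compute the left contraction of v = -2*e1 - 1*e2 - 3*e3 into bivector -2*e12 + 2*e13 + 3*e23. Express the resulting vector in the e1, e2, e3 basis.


Left contraction v _| B = <vB>_1 (grade-1 part of the geometric product vB).
Using e1_|e12 = e2, e2_|e12 = -e1, e1_|e13 = e3, e3_|e13 = -e1, e2_|e23 = e3, e3_|e23 = -e2:
e1 coeff: -v2*b12 - v3*b13 = -(-1)*(-2) - (-3)*(2) = 4
e2 coeff: v1*b12 - v3*b23 = (-2)*(-2) - (-3)*(3) = 13
e3 coeff: v1*b13 + v2*b23 = (-2)*(2) + (-1)*(3) = -7
v _| B = 4*e1 + 13*e2 - 7*e3


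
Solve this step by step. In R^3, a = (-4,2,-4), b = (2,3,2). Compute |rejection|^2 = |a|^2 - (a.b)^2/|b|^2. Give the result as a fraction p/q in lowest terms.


|a|^2 = (-4)^2 + 2^2 + (-4)^2 = 36
|b|^2 = 2^2 + 3^2 + 2^2 = 17
a . b = (-4)*2 + 2*3 + (-4)*2 = -10
(a.b)^2 = (-10)^2 = 100
|rej|^2 = 36 - 100/17
= (612 - 100)/17
= 512/17
In lowest terms: 512/17


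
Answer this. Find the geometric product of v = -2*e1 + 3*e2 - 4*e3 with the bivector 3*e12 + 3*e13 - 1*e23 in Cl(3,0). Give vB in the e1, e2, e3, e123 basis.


vB has grade-1 (vector) and grade-3 (trivector) parts: vB = (v _| B) + (v ^ B).
Vector part <vB>_1:
  e1: -v2*b12 - v3*b13 = -(3)*(3) - (-4)*(3) = 3
  e2: v1*b12 - v3*b23 = (-2)*(3) - (-4)*(-1) = -10
  e3: v1*b13 + v2*b23 = (-2)*(3) + (3)*(-1) = -9
Trivector part <vB>_3:
  e123: v1*b23 - v2*b13 + v3*b12 = (-2)*(-1) - (3)*(3) + (-4)*(3) = -19
vB = 3*e1 - 10*e2 - 9*e3 - 19*e123


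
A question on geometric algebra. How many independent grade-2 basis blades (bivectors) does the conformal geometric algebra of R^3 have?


The conformal model of R^3 uses Cl(4,1) with m = 3 + 2 = 5 generators.
Number of grade-2 blades = C(m, 2) = C(5, 2)
= 5*4/2 = 10


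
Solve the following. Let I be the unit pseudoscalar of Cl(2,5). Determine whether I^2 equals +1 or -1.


The pseudoscalar I = e1...e_n (product of all n generators) of Cl(p,q) satisfies I^2 = (-1)^(q + n(n-1)/2).
p = 2, q = 5, n = p + q = 7
n(n-1)/2 = 7 * 6 / 2 = 21
Exponent = q + n(n-1)/2 = 5 + 21 = 26
I^2 = (-1)^26 = +1


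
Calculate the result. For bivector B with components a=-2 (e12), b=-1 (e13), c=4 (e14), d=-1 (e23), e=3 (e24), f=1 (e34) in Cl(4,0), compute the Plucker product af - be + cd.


Plucker relation: af - be + cd
a*f = (-2)*1 = -2
b*e = (-1)*3 = -3
c*d = 4*(-1) = -4
af - be + cd = -2 - (-3) + (-4)
= -3


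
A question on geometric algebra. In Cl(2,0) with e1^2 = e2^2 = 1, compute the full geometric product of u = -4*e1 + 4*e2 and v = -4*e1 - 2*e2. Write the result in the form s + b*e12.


Expand: (-4*e1 + 4*e2)(-4*e1 - 2*e2)
= (-4)*(-4)*e1e1 + (-4)*(-2)*e1e2 + 4*(-4)*e2e1 + 4*(-2)*e2e2
Using e1^2 = e2^2 = 1, e2e1 = -e1e2:
Scalar part s = (-4)*(-4) + 4*(-2) = 16 + (-8) = 8
Bivector part b = (-4)*(-2) - 4*(-4) = 8 - (-16) = 24
uv = 8 + 24*e12


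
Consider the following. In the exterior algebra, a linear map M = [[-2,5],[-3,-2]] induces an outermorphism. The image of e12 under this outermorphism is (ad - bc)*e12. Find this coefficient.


The outermorphism of a linear map f sends e1^e2 to f(e1)^f(e2).
f(e1) = -2*e1 - 3*e2
f(e2) = 5*e1 - 2*e2
f(e1) ^ f(e2) = (-2*e1 - 3*e2) ^ (5*e1 - 2*e2)
= (-2)*(-2)*e12 + (-3)*5*e21
= (4 - (-15))*e12
= 19*e12
Coefficient = 19


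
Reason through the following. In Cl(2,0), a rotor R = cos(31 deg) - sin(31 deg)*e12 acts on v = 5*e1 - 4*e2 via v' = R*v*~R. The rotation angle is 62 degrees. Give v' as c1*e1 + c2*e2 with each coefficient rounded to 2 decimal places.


Rotor R = cos(31deg) - sin(31deg)*e12
Rotation angle theta = 2 * 31 = 62 degrees
v' = R*v*~R rotates v by theta.
cos(62deg) = 0.4695, sin(62deg) = 0.8829
v'_1 = 5*cos(62deg) - (-4)*sin(62deg)
= 5*0.4695 - (-4)*0.8829
= 5.88
v'_2 = 5*sin(62deg) + (-4)*cos(62deg)
= 5*0.8829 + (-4)*0.4695
= 2.54
v' = 5.88*e1 + 2.54*e2


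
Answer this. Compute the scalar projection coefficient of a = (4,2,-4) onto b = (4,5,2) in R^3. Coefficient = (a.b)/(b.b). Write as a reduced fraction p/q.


Projection coefficient = (a . b) / (b . b)
a . b = 4*4 + 2*5 + (-4)*2
= 16 + 10 + (-8) = 18
b . b = 4^2 + 5^2 + 2^2
= 16 + 25 + 4 = 45
Coefficient = 18/45
In lowest terms: 2/5


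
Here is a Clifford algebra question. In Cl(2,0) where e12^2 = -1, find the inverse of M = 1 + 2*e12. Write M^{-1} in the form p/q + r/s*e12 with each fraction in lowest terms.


M = 1 + 2*e12, where e12^2 = -1.
Since M commutes with its reverse ~M = a - b*e12, M * ~M = a^2 - b^2*e12^2 = a^2 + b^2.
So M^{-1} = ~M / (a^2 + b^2) = (a - b*e12)/(a^2 + b^2).
a^2 + b^2 = 1 + 4 = 5
Scalar part = 1/5 = 1/5
Bivector coeff = -2/5 = -2/5
M^{-1} = 1/5 - 2/5*e12


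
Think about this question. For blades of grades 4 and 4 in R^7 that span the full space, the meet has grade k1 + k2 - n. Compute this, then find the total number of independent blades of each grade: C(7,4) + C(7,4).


Meet grade = grade(A) + grade(B) - n
= 4 + 4 - 7 = 1
C(7,4) = 35
C(7,4) = 35
dim_A + dim_B = 35 + 35 = 70


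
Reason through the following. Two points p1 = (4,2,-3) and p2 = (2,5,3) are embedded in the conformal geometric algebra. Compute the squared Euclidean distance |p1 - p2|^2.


p1 - p2 = (2, -3, -6)
|p1 - p2|^2 = 2^2 + (-3)^2 + (-6)^2
= 4 + 9 + 36
= 49


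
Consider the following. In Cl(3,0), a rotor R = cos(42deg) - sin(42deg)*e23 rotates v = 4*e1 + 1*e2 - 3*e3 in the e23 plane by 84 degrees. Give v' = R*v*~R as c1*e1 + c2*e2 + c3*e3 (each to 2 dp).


Rotor R = cos(42deg) - sin(42deg)*e23
Rotation angle theta = 2 * 42 = 84 degrees in the e23 plane (e2 -> e3).
The component perpendicular to the plane (e1) is invariant: v'_1 = v1 = 4.00
cos(84deg) = 0.1045, sin(84deg) = 0.9945
v'_2 = v2*cos(theta) - v3*sin(theta) = 1*0.1045 - (-3)*0.9945 = 3.09
v'_3 = v2*sin(theta) + v3*cos(theta) = 1*0.9945 + (-3)*0.1045 = 0.68
v' = 4.00*e1 + 3.09*e2 + 0.68*e3


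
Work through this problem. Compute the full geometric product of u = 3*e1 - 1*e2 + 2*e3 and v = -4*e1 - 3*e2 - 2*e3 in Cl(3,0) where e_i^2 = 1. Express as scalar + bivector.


In Cl(3,0): e_i^2 = 1, e_ie_j = -e_je_i for i != j.
Scalar part = u . v = 3*(-4) + (-1)*(-3) + 2*(-2)
= -12 + 3 + (-4) = -13
e12 coeff = 3*(-3) - (-1)*(-4) = -9 - 4 = -13
e13 coeff = 3*(-2) - 2*(-4) = -6 - (-8) = 2
e23 coeff = (-1)*(-2) - 2*(-3) = 2 - (-6) = 8
uv = -13 - 13*e12 + 2*e13 + 8*e23


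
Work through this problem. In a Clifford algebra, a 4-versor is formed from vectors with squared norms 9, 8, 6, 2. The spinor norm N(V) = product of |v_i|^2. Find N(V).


Spinor norm N(V) = |v1|^2 * |v2|^2 * ... * |v4|^2
= 9 * 8 * 6 * 2
Running product: 9, 72, 432, 864
N(V) = 864


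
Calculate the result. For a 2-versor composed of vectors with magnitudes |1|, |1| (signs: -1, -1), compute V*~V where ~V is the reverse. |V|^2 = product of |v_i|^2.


Each vector v_i has |v_i|^2 = s_i^2
Squared scales: (-1)^2 = 1, (-1)^2 = 1
|V|^2 = 1 * 1
= 1


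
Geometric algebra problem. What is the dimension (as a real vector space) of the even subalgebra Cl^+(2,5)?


Even subalgebra dimension = 2^(n-1)
n = 2 + 5 = 7
2^(7 - 1) = 2^6 = 64
Verification: sum of C(7,k) for even k = 1 + 21 + 35 + 7 = 64
Result = 64


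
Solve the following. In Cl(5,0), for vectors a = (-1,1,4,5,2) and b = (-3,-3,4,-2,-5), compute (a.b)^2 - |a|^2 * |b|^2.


a . b = (-1)*(-3) + 1*(-3) + 4*4 + 5*(-2) + 2*(-5)
= 3 + (-3) + 16 + (-10) + (-10) = -4
|a|^2 = (-1)^2 + 1^2 + 4^2 + 5^2 + 2^2 = 47
|b|^2 = (-3)^2 + (-3)^2 + 4^2 + (-2)^2 + (-5)^2 = 63
(a.b)^2 = (-4)^2 = 16
|a|^2 * |b|^2 = 47 * 63 = 2961
Result = 16 - 2961 = -2945


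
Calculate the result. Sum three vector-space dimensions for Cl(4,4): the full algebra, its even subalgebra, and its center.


n = 4 + 4 = 8
Total dim = 2^8 = 256
Even subalgebra dim = 2^7 = 128
n is even, so center dim = 1
Sum = 256 + 128 + 1 = 385


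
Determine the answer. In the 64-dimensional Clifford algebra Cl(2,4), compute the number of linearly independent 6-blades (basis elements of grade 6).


Number of grade-k basis blades in Cl(p,q) with n = p + q is C(n, k).
n = 2 + 4 = 6
C(6, 6) = 6! / (6! * 0!)
= 720 / (720 * 1)
= 1


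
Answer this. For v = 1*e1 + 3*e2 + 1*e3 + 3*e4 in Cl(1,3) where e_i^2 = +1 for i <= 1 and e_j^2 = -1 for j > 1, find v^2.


v^2 = sum of c_i^2 * e_i^2
Positive signature terms (e_i^2 = +1): 1^2 = 1
Negative signature terms (e_j^2 = -1): 3^2 + 1^2 + 3^2 = 19
v^2 = 1 - 19 = -18


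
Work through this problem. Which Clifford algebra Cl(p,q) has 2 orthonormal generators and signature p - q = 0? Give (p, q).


We need p + q = 2 and p - q = 0.
Adding: 2p = 2 + 0 = 2, so p = 1.
Then q = 2 - 1 = 1.
(p, q) = (1, 1)


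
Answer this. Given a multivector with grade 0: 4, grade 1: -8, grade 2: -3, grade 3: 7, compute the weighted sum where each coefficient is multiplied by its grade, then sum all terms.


Grade-weighted sum = sum of grade_k * coefficient_k
0*4 = 0
1*(-8) = -8
2*(-3) = -6
3*7 = 21
Total = 0 + (-8) + (-6) + 21 = 7
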